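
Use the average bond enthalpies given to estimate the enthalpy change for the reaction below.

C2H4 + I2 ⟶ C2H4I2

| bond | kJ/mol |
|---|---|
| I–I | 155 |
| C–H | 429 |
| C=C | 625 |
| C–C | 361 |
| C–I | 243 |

Bonds broken (reactants):
  C–H: 4 × 429 = 1716
  C=C: 1 × 625 = 625
  I–I: 1 × 155 = 155
  Σ(broken) = 2496 kJ
Bonds formed (products):
  C–C: 1 × 361 = 361
  C–H: 4 × 429 = 1716
  C–I: 2 × 243 = 486
  Σ(formed) = 2563 kJ
ΔH = Σ(broken) − Σ(formed) = 2496 − 2563 = −67 kJ

ΔH ≈ −67 kJ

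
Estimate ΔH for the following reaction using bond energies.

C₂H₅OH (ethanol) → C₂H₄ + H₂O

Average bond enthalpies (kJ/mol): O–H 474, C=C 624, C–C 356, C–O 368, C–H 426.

ΔH ≈ +52 kJ

Bonds broken (reactants):
  C–C: 1 × 356 = 356
  C–H: 5 × 426 = 2130
  C–O: 1 × 368 = 368
  O–H: 1 × 474 = 474
  Σ(broken) = 3328 kJ
Bonds formed (products):
  C–H: 4 × 426 = 1704
  C=C: 1 × 624 = 624
  O–H: 2 × 474 = 948
  Σ(formed) = 3276 kJ
ΔH = Σ(broken) − Σ(formed) = 3328 − 3276 = +52 kJ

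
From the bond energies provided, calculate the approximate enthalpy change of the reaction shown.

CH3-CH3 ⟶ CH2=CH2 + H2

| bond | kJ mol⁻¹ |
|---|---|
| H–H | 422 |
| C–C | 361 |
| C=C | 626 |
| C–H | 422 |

ΔH ≈ +157 kJ

Bonds broken (reactants):
  C–C: 1 × 361 = 361
  C–H: 6 × 422 = 2532
  Σ(broken) = 2893 kJ
Bonds formed (products):
  C–H: 4 × 422 = 1688
  C=C: 1 × 626 = 626
  H–H: 1 × 422 = 422
  Σ(formed) = 2736 kJ
ΔH = Σ(broken) − Σ(formed) = 2893 − 2736 = +157 kJ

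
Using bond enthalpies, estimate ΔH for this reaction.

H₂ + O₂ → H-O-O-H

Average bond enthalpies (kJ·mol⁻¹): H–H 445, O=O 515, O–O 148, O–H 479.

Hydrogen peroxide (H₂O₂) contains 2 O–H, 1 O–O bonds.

Bonds broken (reactants):
  H–H: 1 × 445 = 445
  O=O: 1 × 515 = 515
  Σ(broken) = 960 kJ
Bonds formed (products):
  O–H: 2 × 479 = 958
  O–O: 1 × 148 = 148
  Σ(formed) = 1106 kJ
ΔH = Σ(broken) − Σ(formed) = 960 − 1106 = −146 kJ

ΔH ≈ −146 kJ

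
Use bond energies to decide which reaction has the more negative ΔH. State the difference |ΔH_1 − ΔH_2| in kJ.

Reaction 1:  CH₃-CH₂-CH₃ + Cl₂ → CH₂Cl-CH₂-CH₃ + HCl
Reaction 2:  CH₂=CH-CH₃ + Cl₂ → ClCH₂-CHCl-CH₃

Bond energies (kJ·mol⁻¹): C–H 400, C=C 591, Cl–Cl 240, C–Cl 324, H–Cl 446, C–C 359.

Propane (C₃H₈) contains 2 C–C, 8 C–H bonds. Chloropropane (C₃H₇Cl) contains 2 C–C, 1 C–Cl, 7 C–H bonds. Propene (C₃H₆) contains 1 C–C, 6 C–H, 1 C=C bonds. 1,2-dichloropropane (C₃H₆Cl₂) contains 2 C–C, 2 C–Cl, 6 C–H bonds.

Reaction 2, by 46 kJ

Reaction 1:
  Bonds broken (reactants):
    C–C: 2 × 359 = 718
    C–H: 8 × 400 = 3200
    Cl–Cl: 1 × 240 = 240
    Σ(broken) = 4158 kJ
  Bonds formed (products):
    C–C: 2 × 359 = 718
    C–Cl: 1 × 324 = 324
    C–H: 7 × 400 = 2800
    H–Cl: 1 × 446 = 446
    Σ(formed) = 4288 kJ
  ΔH_1 = 4158 − 4288 = −130 kJ
Reaction 2:
  Bonds broken (reactants):
    C–C: 1 × 359 = 359
    C–H: 6 × 400 = 2400
    C=C: 1 × 591 = 591
    Cl–Cl: 1 × 240 = 240
    Σ(broken) = 3590 kJ
  Bonds formed (products):
    C–C: 2 × 359 = 718
    C–Cl: 2 × 324 = 648
    C–H: 6 × 400 = 2400
    Σ(formed) = 3766 kJ
  ΔH_2 = 3590 − 3766 = −176 kJ
ΔH_1 − ΔH_2 = +46 kJ, so reaction 2 has the more negative ΔH; |ΔH_1 − ΔH_2| = 46 kJ.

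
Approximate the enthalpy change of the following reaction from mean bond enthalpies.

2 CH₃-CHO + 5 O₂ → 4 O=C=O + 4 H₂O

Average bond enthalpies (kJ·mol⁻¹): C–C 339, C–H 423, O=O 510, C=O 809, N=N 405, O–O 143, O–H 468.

Bonds broken (reactants):
  C–C: 2 × 339 = 678
  C–H: 8 × 423 = 3384
  C=O: 2 × 809 = 1618
  O=O: 5 × 510 = 2550
  Σ(broken) = 8230 kJ
Bonds formed (products):
  C=O: 8 × 809 = 6472
  O–H: 8 × 468 = 3744
  Σ(formed) = 10216 kJ
ΔH = Σ(broken) − Σ(formed) = 8230 − 10216 = −1986 kJ

ΔH ≈ −1986 kJ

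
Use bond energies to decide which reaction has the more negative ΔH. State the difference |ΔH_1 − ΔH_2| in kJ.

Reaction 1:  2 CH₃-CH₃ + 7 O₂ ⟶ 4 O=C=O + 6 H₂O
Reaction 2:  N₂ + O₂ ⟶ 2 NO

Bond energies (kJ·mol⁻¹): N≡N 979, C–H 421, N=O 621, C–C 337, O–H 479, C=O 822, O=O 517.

Reaction 1, by 3233 kJ

Reaction 1:
  Bonds broken (reactants):
    C–C: 2 × 337 = 674
    C–H: 12 × 421 = 5052
    O=O: 7 × 517 = 3619
    Σ(broken) = 9345 kJ
  Bonds formed (products):
    C=O: 8 × 822 = 6576
    O–H: 12 × 479 = 5748
    Σ(formed) = 12324 kJ
  ΔH_1 = 9345 − 12324 = −2979 kJ
Reaction 2:
  Bonds broken (reactants):
    N≡N: 1 × 979 = 979
    O=O: 1 × 517 = 517
    Σ(broken) = 1496 kJ
  Bonds formed (products):
    N=O: 2 × 621 = 1242
    Σ(formed) = 1242 kJ
  ΔH_2 = 1496 − 1242 = +254 kJ
ΔH_1 − ΔH_2 = −3233 kJ, so reaction 1 has the more negative ΔH; |ΔH_1 − ΔH_2| = 3233 kJ.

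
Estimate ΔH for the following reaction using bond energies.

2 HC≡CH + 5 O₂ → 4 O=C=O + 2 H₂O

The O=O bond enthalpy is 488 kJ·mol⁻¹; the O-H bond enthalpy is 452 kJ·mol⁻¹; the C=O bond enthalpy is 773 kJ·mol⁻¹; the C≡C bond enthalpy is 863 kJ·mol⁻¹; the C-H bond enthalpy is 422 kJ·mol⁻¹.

ΔH ≈ −2138 kJ

Bonds broken (reactants):
  C≡C: 2 × 863 = 1726
  C-H: 4 × 422 = 1688
  O=O: 5 × 488 = 2440
  Σ(broken) = 5854 kJ
Bonds formed (products):
  C=O: 8 × 773 = 6184
  O-H: 4 × 452 = 1808
  Σ(formed) = 7992 kJ
ΔH = Σ(broken) − Σ(formed) = 5854 − 7992 = −2138 kJ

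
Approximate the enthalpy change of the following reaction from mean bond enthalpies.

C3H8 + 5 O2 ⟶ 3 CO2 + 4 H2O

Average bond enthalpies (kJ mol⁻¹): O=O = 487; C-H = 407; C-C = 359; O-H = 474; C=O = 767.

ΔH ≈ −1985 kJ

Bonds broken (reactants):
  C-C: 2 × 359 = 718
  C-H: 8 × 407 = 3256
  O=O: 5 × 487 = 2435
  Σ(broken) = 6409 kJ
Bonds formed (products):
  C=O: 6 × 767 = 4602
  O-H: 8 × 474 = 3792
  Σ(formed) = 8394 kJ
ΔH = Σ(broken) − Σ(formed) = 6409 − 8394 = −1985 kJ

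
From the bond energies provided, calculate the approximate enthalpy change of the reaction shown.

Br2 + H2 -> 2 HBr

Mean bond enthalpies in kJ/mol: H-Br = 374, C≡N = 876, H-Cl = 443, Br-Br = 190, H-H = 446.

Bonds broken (reactants):
  Br-Br: 1 × 190 = 190
  H-H: 1 × 446 = 446
  Σ(broken) = 636 kJ
Bonds formed (products):
  H-Br: 2 × 374 = 748
  Σ(formed) = 748 kJ
ΔH = Σ(broken) − Σ(formed) = 636 − 748 = −112 kJ

ΔH ≈ −112 kJ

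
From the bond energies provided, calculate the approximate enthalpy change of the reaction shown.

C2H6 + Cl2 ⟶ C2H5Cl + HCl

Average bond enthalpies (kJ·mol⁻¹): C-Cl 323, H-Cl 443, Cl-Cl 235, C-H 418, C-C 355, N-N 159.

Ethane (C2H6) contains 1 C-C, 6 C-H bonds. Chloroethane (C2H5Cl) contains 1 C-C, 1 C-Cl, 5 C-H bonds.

ΔH ≈ −113 kJ

Bonds broken (reactants):
  C-C: 1 × 355 = 355
  C-H: 6 × 418 = 2508
  Cl-Cl: 1 × 235 = 235
  Σ(broken) = 3098 kJ
Bonds formed (products):
  C-C: 1 × 355 = 355
  C-Cl: 1 × 323 = 323
  C-H: 5 × 418 = 2090
  H-Cl: 1 × 443 = 443
  Σ(formed) = 3211 kJ
ΔH = Σ(broken) − Σ(formed) = 3098 − 3211 = −113 kJ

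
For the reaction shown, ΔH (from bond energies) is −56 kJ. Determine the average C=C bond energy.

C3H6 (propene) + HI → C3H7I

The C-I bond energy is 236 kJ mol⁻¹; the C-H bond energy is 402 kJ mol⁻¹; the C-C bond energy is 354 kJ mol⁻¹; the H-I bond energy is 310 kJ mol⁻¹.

D(C=C) ≈ 626 kJ/mol

Let D be the C=C bond energy.
Σ(broken) = 1×354 + 6×402 + 1×D + 1×310 = 3076 + D
Σ(formed) = 2×354 + 7×402 + 1×236 = 3758
ΔH = Σ(broken) − Σ(formed) = (3076 + D) − (3758) = −682 + D
Setting this equal to −56 kJ gives D = 626 kJ/mol.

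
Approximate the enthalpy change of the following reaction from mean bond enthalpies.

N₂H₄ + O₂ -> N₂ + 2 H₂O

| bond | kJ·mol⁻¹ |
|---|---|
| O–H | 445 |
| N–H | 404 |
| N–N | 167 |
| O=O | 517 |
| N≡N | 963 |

Bonds broken (reactants):
  N–H: 4 × 404 = 1616
  N–N: 1 × 167 = 167
  O=O: 1 × 517 = 517
  Σ(broken) = 2300 kJ
Bonds formed (products):
  N≡N: 1 × 963 = 963
  O–H: 4 × 445 = 1780
  Σ(formed) = 2743 kJ
ΔH = Σ(broken) − Σ(formed) = 2300 − 2743 = −443 kJ

ΔH ≈ −443 kJ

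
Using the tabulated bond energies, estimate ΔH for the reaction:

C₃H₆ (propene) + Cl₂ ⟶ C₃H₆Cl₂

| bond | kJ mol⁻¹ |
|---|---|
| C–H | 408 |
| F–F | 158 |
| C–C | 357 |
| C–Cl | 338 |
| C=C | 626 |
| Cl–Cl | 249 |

Bonds broken (reactants):
  C–C: 1 × 357 = 357
  C–H: 6 × 408 = 2448
  C=C: 1 × 626 = 626
  Cl–Cl: 1 × 249 = 249
  Σ(broken) = 3680 kJ
Bonds formed (products):
  C–C: 2 × 357 = 714
  C–Cl: 2 × 338 = 676
  C–H: 6 × 408 = 2448
  Σ(formed) = 3838 kJ
ΔH = Σ(broken) − Σ(formed) = 3680 − 3838 = −158 kJ

ΔH ≈ −158 kJ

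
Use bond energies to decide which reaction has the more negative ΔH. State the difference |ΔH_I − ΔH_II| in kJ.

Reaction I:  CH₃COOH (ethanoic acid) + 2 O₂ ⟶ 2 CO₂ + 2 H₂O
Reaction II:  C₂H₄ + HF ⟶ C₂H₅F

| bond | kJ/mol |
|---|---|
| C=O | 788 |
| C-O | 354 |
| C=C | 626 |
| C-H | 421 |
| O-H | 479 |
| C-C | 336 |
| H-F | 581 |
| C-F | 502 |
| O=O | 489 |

Reaction I, by 818 kJ

Reaction I:
  Bonds broken (reactants):
    C-C: 1 × 336 = 336
    C-H: 3 × 421 = 1263
    C-O: 1 × 354 = 354
    C=O: 1 × 788 = 788
    O-H: 1 × 479 = 479
    O=O: 2 × 489 = 978
    Σ(broken) = 4198 kJ
  Bonds formed (products):
    C=O: 4 × 788 = 3152
    O-H: 4 × 479 = 1916
    Σ(formed) = 5068 kJ
  ΔH_I = 4198 − 5068 = −870 kJ
Reaction II:
  Bonds broken (reactants):
    C-H: 4 × 421 = 1684
    C=C: 1 × 626 = 626
    H-F: 1 × 581 = 581
    Σ(broken) = 2891 kJ
  Bonds formed (products):
    C-C: 1 × 336 = 336
    C-F: 1 × 502 = 502
    C-H: 5 × 421 = 2105
    Σ(formed) = 2943 kJ
  ΔH_II = 2891 − 2943 = −52 kJ
ΔH_I − ΔH_II = −818 kJ, so reaction I has the more negative ΔH; |ΔH_I − ΔH_II| = 818 kJ.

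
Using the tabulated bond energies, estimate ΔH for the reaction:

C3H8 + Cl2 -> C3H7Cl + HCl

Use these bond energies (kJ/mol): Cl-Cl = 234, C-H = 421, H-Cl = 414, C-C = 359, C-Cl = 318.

Bonds broken (reactants):
  C-C: 2 × 359 = 718
  C-H: 8 × 421 = 3368
  Cl-Cl: 1 × 234 = 234
  Σ(broken) = 4320 kJ
Bonds formed (products):
  C-C: 2 × 359 = 718
  C-Cl: 1 × 318 = 318
  C-H: 7 × 421 = 2947
  H-Cl: 1 × 414 = 414
  Σ(formed) = 4397 kJ
ΔH = Σ(broken) − Σ(formed) = 4320 − 4397 = −77 kJ

ΔH ≈ −77 kJ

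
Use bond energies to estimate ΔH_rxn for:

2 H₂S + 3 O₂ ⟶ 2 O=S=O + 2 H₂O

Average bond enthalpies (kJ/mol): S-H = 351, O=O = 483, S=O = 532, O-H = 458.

Bonds broken (reactants):
  O=O: 3 × 483 = 1449
  S-H: 4 × 351 = 1404
  Σ(broken) = 2853 kJ
Bonds formed (products):
  O-H: 4 × 458 = 1832
  S=O: 4 × 532 = 2128
  Σ(formed) = 3960 kJ
ΔH = Σ(broken) − Σ(formed) = 2853 − 3960 = −1107 kJ

ΔH ≈ −1107 kJ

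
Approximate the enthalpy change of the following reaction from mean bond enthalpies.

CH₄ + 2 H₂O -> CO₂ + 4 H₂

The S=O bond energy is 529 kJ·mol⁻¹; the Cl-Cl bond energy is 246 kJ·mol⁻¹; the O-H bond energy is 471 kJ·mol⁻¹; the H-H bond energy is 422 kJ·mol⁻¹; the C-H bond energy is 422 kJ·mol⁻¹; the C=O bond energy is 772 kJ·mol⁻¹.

ΔH ≈ +340 kJ

Bonds broken (reactants):
  C-H: 4 × 422 = 1688
  O-H: 4 × 471 = 1884
  Σ(broken) = 3572 kJ
Bonds formed (products):
  C=O: 2 × 772 = 1544
  H-H: 4 × 422 = 1688
  Σ(formed) = 3232 kJ
ΔH = Σ(broken) − Σ(formed) = 3572 − 3232 = +340 kJ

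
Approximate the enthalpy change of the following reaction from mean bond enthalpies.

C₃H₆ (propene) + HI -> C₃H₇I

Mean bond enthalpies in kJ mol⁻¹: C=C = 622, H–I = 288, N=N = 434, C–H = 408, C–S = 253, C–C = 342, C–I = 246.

Bonds broken (reactants):
  C–C: 1 × 342 = 342
  C–H: 6 × 408 = 2448
  C=C: 1 × 622 = 622
  H–I: 1 × 288 = 288
  Σ(broken) = 3700 kJ
Bonds formed (products):
  C–C: 2 × 342 = 684
  C–H: 7 × 408 = 2856
  C–I: 1 × 246 = 246
  Σ(formed) = 3786 kJ
ΔH = Σ(broken) − Σ(formed) = 3700 − 3786 = −86 kJ

ΔH ≈ −86 kJ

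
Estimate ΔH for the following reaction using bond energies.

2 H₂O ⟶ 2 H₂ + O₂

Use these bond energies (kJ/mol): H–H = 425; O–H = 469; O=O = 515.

ΔH ≈ +511 kJ

Bonds broken (reactants):
  O–H: 4 × 469 = 1876
  Σ(broken) = 1876 kJ
Bonds formed (products):
  H–H: 2 × 425 = 850
  O=O: 1 × 515 = 515
  Σ(formed) = 1365 kJ
ΔH = Σ(broken) − Σ(formed) = 1876 − 1365 = +511 kJ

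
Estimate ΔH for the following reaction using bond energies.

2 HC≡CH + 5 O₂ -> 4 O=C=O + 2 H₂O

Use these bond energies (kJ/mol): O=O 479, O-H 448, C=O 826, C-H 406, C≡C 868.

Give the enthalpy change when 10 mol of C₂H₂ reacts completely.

Bonds broken (reactants):
  C≡C: 2 × 868 = 1736
  C-H: 4 × 406 = 1624
  O=O: 5 × 479 = 2395
  Σ(broken) = 5755 kJ
Bonds formed (products):
  C=O: 8 × 826 = 6608
  O-H: 4 × 448 = 1792
  Σ(formed) = 8400 kJ
ΔH = Σ(broken) − Σ(formed) = 5755 − 8400 = −2645 kJ
For 5× the reaction as written: 5 × (−2645) = −13225 kJ

ΔH = −13225 kJ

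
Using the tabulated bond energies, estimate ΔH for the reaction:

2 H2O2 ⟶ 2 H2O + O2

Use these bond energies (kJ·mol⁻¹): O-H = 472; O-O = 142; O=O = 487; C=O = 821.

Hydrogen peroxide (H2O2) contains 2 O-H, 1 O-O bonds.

Bonds broken (reactants):
  O-H: 4 × 472 = 1888
  O-O: 2 × 142 = 284
  Σ(broken) = 2172 kJ
Bonds formed (products):
  O-H: 4 × 472 = 1888
  O=O: 1 × 487 = 487
  Σ(formed) = 2375 kJ
ΔH = Σ(broken) − Σ(formed) = 2172 − 2375 = −203 kJ

ΔH ≈ −203 kJ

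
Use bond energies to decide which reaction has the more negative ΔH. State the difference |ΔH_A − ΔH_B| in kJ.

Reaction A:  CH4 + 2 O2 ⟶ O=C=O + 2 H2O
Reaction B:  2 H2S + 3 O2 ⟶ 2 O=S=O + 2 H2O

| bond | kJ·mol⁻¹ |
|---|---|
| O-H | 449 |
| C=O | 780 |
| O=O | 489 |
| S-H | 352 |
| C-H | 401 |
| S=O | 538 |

Reaction A:
  Bonds broken (reactants):
    C-H: 4 × 401 = 1604
    O=O: 2 × 489 = 978
    Σ(broken) = 2582 kJ
  Bonds formed (products):
    C=O: 2 × 780 = 1560
    O-H: 4 × 449 = 1796
    Σ(formed) = 3356 kJ
  ΔH_A = 2582 − 3356 = −774 kJ
Reaction B:
  Bonds broken (reactants):
    O=O: 3 × 489 = 1467
    S-H: 4 × 352 = 1408
    Σ(broken) = 2875 kJ
  Bonds formed (products):
    O-H: 4 × 449 = 1796
    S=O: 4 × 538 = 2152
    Σ(formed) = 3948 kJ
  ΔH_B = 2875 − 3948 = −1073 kJ
ΔH_A − ΔH_B = +299 kJ, so reaction B has the more negative ΔH; |ΔH_A − ΔH_B| = 299 kJ.

Reaction B, by 299 kJ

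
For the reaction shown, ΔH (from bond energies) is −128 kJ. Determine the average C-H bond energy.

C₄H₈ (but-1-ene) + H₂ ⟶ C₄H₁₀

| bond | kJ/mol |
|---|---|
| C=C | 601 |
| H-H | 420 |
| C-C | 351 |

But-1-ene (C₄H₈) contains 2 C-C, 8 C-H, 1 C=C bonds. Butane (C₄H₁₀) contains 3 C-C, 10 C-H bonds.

D(C-H) ≈ 399 kJ/mol

Let D be the C-H bond energy.
Σ(broken) = 2×351 + 8×D + 1×601 + 1×420 = 1723 + 8D
Σ(formed) = 3×351 + 10×D = 1053 + 10D
ΔH = Σ(broken) − Σ(formed) = (1723 + 8D) − (1053 + 10D) = +670 − 2D
Setting this equal to −128 kJ gives 2D = 798, so D = 399 kJ/mol.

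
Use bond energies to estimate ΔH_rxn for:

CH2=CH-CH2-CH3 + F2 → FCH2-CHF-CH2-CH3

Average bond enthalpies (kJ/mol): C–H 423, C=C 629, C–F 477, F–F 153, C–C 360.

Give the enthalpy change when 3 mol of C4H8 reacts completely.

Bonds broken (reactants):
  C–C: 2 × 360 = 720
  C–H: 8 × 423 = 3384
  C=C: 1 × 629 = 629
  F–F: 1 × 153 = 153
  Σ(broken) = 4886 kJ
Bonds formed (products):
  C–C: 3 × 360 = 1080
  C–F: 2 × 477 = 954
  C–H: 8 × 423 = 3384
  Σ(formed) = 5418 kJ
ΔH = Σ(broken) − Σ(formed) = 4886 − 5418 = −532 kJ
For 3× the reaction as written: 3 × (−532) = −1596 kJ

ΔH = −1596 kJ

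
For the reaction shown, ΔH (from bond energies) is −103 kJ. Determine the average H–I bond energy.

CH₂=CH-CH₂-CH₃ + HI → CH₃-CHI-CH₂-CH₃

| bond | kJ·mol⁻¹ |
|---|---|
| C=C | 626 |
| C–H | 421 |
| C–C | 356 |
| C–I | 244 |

Let D be the H–I bond energy.
Σ(broken) = 2×356 + 8×421 + 1×626 + 1×D = 4706 + D
Σ(formed) = 3×356 + 9×421 + 1×244 = 5101
ΔH = Σ(broken) − Σ(formed) = (4706 + D) − (5101) = −395 + D
Setting this equal to −103 kJ gives D = 292 kJ/mol.

D(H–I) ≈ 292 kJ/mol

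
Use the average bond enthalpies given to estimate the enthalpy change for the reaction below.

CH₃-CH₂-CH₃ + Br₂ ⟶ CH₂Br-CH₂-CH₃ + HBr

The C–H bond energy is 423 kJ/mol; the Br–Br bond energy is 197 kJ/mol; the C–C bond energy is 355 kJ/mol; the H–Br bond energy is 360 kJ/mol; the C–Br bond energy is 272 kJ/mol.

ΔH ≈ −12 kJ

Bonds broken (reactants):
  Br–Br: 1 × 197 = 197
  C–C: 2 × 355 = 710
  C–H: 8 × 423 = 3384
  Σ(broken) = 4291 kJ
Bonds formed (products):
  C–Br: 1 × 272 = 272
  C–C: 2 × 355 = 710
  C–H: 7 × 423 = 2961
  H–Br: 1 × 360 = 360
  Σ(formed) = 4303 kJ
ΔH = Σ(broken) − Σ(formed) = 4291 − 4303 = −12 kJ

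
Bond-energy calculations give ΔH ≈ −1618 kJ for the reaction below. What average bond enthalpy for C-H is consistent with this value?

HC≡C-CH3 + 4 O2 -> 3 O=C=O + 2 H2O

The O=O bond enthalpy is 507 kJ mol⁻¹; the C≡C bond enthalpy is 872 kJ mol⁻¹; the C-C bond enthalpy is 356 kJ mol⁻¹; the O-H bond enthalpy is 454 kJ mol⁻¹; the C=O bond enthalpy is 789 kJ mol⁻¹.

Let D be the C-H bond energy.
Σ(broken) = 1×872 + 1×356 + 4×D + 4×507 = 3256 + 4D
Σ(formed) = 6×789 + 4×454 = 6550
ΔH = Σ(broken) − Σ(formed) = (3256 + 4D) − (6550) = −3294 + 4D
Setting this equal to −1618 kJ gives 4D = 1676, so D = 419 kJ/mol.

D(C-H) ≈ 419 kJ/mol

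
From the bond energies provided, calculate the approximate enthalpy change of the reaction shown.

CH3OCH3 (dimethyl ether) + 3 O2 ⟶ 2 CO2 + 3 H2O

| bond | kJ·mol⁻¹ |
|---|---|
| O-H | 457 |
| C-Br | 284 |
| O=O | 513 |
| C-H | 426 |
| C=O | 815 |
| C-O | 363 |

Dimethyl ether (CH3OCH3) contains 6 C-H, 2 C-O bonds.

ΔH ≈ −1181 kJ

Bonds broken (reactants):
  C-H: 6 × 426 = 2556
  C-O: 2 × 363 = 726
  O=O: 3 × 513 = 1539
  Σ(broken) = 4821 kJ
Bonds formed (products):
  C=O: 4 × 815 = 3260
  O-H: 6 × 457 = 2742
  Σ(formed) = 6002 kJ
ΔH = Σ(broken) − Σ(formed) = 4821 − 6002 = −1181 kJ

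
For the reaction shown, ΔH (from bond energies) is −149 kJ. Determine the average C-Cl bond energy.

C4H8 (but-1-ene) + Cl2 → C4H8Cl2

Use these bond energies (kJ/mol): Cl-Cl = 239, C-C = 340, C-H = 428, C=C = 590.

D(C-Cl) ≈ 319 kJ/mol

Let D be the C-Cl bond energy.
Σ(broken) = 2×340 + 8×428 + 1×590 + 1×239 = 4933
Σ(formed) = 3×340 + 2×D + 8×428 = 4444 + 2D
ΔH = Σ(broken) − Σ(formed) = (4933) − (4444 + 2D) = +489 − 2D
Setting this equal to −149 kJ gives 2D = 638, so D = 319 kJ/mol.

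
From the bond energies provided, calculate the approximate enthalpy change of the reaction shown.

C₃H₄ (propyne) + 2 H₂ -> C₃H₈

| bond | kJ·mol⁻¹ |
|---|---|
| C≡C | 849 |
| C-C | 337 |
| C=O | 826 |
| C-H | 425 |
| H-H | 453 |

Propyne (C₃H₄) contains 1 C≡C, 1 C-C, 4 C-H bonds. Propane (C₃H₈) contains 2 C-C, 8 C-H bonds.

Bonds broken (reactants):
  C≡C: 1 × 849 = 849
  C-C: 1 × 337 = 337
  C-H: 4 × 425 = 1700
  H-H: 2 × 453 = 906
  Σ(broken) = 3792 kJ
Bonds formed (products):
  C-C: 2 × 337 = 674
  C-H: 8 × 425 = 3400
  Σ(formed) = 4074 kJ
ΔH = Σ(broken) − Σ(formed) = 3792 − 4074 = −282 kJ

ΔH ≈ −282 kJ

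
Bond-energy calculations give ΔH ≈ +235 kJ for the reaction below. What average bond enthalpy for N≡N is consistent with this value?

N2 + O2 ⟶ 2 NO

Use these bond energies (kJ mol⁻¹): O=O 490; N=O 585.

Let D be the N≡N bond energy.
Σ(broken) = 1×D + 1×490 = 490 + D
Σ(formed) = 2×585 = 1170
ΔH = Σ(broken) − Σ(formed) = (490 + D) − (1170) = −680 + D
Setting this equal to +235 kJ gives D = 915 kJ/mol.

D(N≡N) ≈ 915 kJ/mol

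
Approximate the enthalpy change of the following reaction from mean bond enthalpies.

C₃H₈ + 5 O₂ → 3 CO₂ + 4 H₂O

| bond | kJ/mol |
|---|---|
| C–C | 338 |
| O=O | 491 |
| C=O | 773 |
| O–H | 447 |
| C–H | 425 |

Bonds broken (reactants):
  C–C: 2 × 338 = 676
  C–H: 8 × 425 = 3400
  O=O: 5 × 491 = 2455
  Σ(broken) = 6531 kJ
Bonds formed (products):
  C=O: 6 × 773 = 4638
  O–H: 8 × 447 = 3576
  Σ(formed) = 8214 kJ
ΔH = Σ(broken) − Σ(formed) = 6531 − 8214 = −1683 kJ

ΔH ≈ −1683 kJ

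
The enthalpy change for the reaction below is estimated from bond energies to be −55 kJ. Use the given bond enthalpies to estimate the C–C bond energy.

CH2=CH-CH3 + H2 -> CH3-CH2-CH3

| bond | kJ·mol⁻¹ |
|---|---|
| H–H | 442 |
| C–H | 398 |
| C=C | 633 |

D(C–C) ≈ 334 kJ/mol

Let D be the C–C bond energy.
Σ(broken) = 1×D + 6×398 + 1×633 + 1×442 = 3463 + D
Σ(formed) = 2×D + 8×398 = 3184 + 2D
ΔH = Σ(broken) − Σ(formed) = (3463 + D) − (3184 + 2D) = +279 − D
Setting this equal to −55 kJ gives D = 334 kJ/mol.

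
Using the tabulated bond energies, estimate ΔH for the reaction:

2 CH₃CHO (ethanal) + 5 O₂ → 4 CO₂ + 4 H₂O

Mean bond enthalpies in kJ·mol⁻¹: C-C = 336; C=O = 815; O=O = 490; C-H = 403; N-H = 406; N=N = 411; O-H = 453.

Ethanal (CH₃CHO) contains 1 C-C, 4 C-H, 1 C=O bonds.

ΔH ≈ −2168 kJ

Bonds broken (reactants):
  C-C: 2 × 336 = 672
  C-H: 8 × 403 = 3224
  C=O: 2 × 815 = 1630
  O=O: 5 × 490 = 2450
  Σ(broken) = 7976 kJ
Bonds formed (products):
  C=O: 8 × 815 = 6520
  O-H: 8 × 453 = 3624
  Σ(formed) = 10144 kJ
ΔH = Σ(broken) − Σ(formed) = 7976 − 10144 = −2168 kJ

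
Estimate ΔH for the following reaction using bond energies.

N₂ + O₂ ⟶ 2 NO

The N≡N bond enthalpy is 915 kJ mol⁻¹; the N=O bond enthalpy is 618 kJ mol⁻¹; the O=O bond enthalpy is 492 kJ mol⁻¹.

Bonds broken (reactants):
  N≡N: 1 × 915 = 915
  O=O: 1 × 492 = 492
  Σ(broken) = 1407 kJ
Bonds formed (products):
  N=O: 2 × 618 = 1236
  Σ(formed) = 1236 kJ
ΔH = Σ(broken) − Σ(formed) = 1407 − 1236 = +171 kJ

ΔH ≈ +171 kJ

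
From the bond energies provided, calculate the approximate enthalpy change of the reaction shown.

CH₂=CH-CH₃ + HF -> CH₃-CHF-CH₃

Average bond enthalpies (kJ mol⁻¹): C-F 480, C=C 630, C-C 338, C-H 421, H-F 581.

ΔH ≈ −28 kJ

Bonds broken (reactants):
  C-C: 1 × 338 = 338
  C-H: 6 × 421 = 2526
  C=C: 1 × 630 = 630
  H-F: 1 × 581 = 581
  Σ(broken) = 4075 kJ
Bonds formed (products):
  C-C: 2 × 338 = 676
  C-F: 1 × 480 = 480
  C-H: 7 × 421 = 2947
  Σ(formed) = 4103 kJ
ΔH = Σ(broken) − Σ(formed) = 4075 − 4103 = −28 kJ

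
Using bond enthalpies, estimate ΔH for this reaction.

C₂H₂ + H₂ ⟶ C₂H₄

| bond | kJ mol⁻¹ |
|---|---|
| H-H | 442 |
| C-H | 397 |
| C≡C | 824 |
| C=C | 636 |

ΔH ≈ −164 kJ

Bonds broken (reactants):
  C≡C: 1 × 824 = 824
  C-H: 2 × 397 = 794
  H-H: 1 × 442 = 442
  Σ(broken) = 2060 kJ
Bonds formed (products):
  C-H: 4 × 397 = 1588
  C=C: 1 × 636 = 636
  Σ(formed) = 2224 kJ
ΔH = Σ(broken) − Σ(formed) = 2060 − 2224 = −164 kJ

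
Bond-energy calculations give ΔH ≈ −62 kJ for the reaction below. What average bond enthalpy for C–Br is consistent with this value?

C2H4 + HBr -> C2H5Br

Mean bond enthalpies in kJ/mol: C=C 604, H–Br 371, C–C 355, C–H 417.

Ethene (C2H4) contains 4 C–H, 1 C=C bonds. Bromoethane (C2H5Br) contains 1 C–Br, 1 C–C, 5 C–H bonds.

Let D be the C–Br bond energy.
Σ(broken) = 4×417 + 1×604 + 1×371 = 2643
Σ(formed) = 1×D + 1×355 + 5×417 = 2440 + D
ΔH = Σ(broken) − Σ(formed) = (2643) − (2440 + D) = +203 − D
Setting this equal to −62 kJ gives D = 265 kJ/mol.

D(C–Br) ≈ 265 kJ/mol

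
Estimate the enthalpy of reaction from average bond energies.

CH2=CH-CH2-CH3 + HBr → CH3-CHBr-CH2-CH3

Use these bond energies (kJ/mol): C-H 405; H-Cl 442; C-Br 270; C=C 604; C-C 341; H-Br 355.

ΔH ≈ −57 kJ

Bonds broken (reactants):
  C-C: 2 × 341 = 682
  C-H: 8 × 405 = 3240
  C=C: 1 × 604 = 604
  H-Br: 1 × 355 = 355
  Σ(broken) = 4881 kJ
Bonds formed (products):
  C-Br: 1 × 270 = 270
  C-C: 3 × 341 = 1023
  C-H: 9 × 405 = 3645
  Σ(formed) = 4938 kJ
ΔH = Σ(broken) − Σ(formed) = 4881 − 4938 = −57 kJ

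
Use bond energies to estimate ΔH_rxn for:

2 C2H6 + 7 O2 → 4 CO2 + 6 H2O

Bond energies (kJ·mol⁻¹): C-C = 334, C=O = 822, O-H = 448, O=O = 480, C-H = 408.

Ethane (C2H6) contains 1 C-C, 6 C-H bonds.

ΔH ≈ −3028 kJ

Bonds broken (reactants):
  C-C: 2 × 334 = 668
  C-H: 12 × 408 = 4896
  O=O: 7 × 480 = 3360
  Σ(broken) = 8924 kJ
Bonds formed (products):
  C=O: 8 × 822 = 6576
  O-H: 12 × 448 = 5376
  Σ(formed) = 11952 kJ
ΔH = Σ(broken) − Σ(formed) = 8924 − 11952 = −3028 kJ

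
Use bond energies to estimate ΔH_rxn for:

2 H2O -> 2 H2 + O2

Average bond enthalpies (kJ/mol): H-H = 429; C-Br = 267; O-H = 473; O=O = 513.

ΔH ≈ +521 kJ

Bonds broken (reactants):
  O-H: 4 × 473 = 1892
  Σ(broken) = 1892 kJ
Bonds formed (products):
  H-H: 2 × 429 = 858
  O=O: 1 × 513 = 513
  Σ(formed) = 1371 kJ
ΔH = Σ(broken) − Σ(formed) = 1892 − 1371 = +521 kJ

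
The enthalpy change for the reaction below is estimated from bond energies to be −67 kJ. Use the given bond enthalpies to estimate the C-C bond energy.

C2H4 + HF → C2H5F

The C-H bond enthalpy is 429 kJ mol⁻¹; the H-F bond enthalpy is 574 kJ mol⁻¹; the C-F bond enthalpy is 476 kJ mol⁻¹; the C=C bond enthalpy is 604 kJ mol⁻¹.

D(C-C) ≈ 340 kJ/mol

Let D be the C-C bond energy.
Σ(broken) = 4×429 + 1×604 + 1×574 = 2894
Σ(formed) = 1×D + 1×476 + 5×429 = 2621 + D
ΔH = Σ(broken) − Σ(formed) = (2894) − (2621 + D) = +273 − D
Setting this equal to −67 kJ gives D = 340 kJ/mol.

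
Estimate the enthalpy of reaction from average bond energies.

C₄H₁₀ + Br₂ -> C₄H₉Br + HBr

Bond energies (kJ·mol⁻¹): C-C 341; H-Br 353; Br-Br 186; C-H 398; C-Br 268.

Bonds broken (reactants):
  Br-Br: 1 × 186 = 186
  C-C: 3 × 341 = 1023
  C-H: 10 × 398 = 3980
  Σ(broken) = 5189 kJ
Bonds formed (products):
  C-Br: 1 × 268 = 268
  C-C: 3 × 341 = 1023
  C-H: 9 × 398 = 3582
  H-Br: 1 × 353 = 353
  Σ(formed) = 5226 kJ
ΔH = Σ(broken) − Σ(formed) = 5189 − 5226 = −37 kJ

ΔH ≈ −37 kJ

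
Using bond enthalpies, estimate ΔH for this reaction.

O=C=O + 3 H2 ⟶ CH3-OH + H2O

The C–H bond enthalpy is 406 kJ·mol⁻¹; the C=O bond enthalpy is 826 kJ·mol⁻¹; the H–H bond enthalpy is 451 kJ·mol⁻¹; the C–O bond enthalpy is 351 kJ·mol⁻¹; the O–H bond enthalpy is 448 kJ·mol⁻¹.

ΔH ≈ +92 kJ

Bonds broken (reactants):
  C=O: 2 × 826 = 1652
  H–H: 3 × 451 = 1353
  Σ(broken) = 3005 kJ
Bonds formed (products):
  C–H: 3 × 406 = 1218
  C–O: 1 × 351 = 351
  O–H: 3 × 448 = 1344
  Σ(formed) = 2913 kJ
ΔH = Σ(broken) − Σ(formed) = 3005 − 2913 = +92 kJ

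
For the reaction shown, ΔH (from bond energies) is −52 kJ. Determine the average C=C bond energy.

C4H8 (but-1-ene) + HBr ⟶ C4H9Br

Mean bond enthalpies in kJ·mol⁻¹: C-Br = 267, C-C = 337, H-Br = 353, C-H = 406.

Let D be the C=C bond energy.
Σ(broken) = 2×337 + 8×406 + 1×D + 1×353 = 4275 + D
Σ(formed) = 1×267 + 3×337 + 9×406 = 4932
ΔH = Σ(broken) − Σ(formed) = (4275 + D) − (4932) = −657 + D
Setting this equal to −52 kJ gives D = 605 kJ/mol.

D(C=C) ≈ 605 kJ/mol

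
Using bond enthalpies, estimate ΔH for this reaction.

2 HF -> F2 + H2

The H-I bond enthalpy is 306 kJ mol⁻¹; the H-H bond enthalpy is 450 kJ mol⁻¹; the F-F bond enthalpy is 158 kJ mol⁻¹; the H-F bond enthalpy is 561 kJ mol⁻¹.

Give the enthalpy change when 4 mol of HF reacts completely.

ΔH = +1028 kJ

Bonds broken (reactants):
  H-F: 2 × 561 = 1122
  Σ(broken) = 1122 kJ
Bonds formed (products):
  F-F: 1 × 158 = 158
  H-H: 1 × 450 = 450
  Σ(formed) = 608 kJ
ΔH = Σ(broken) − Σ(formed) = 1122 − 608 = +514 kJ
For 2× the reaction as written: 2 × (+514) = +1028 kJ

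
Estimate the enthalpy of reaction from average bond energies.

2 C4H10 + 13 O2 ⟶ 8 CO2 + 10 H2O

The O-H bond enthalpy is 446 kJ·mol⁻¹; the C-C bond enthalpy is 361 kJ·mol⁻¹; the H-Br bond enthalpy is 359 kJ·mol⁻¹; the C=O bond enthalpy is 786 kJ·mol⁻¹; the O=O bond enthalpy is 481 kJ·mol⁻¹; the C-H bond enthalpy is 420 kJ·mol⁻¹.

ΔH ≈ −4677 kJ

Bonds broken (reactants):
  C-C: 6 × 361 = 2166
  C-H: 20 × 420 = 8400
  O=O: 13 × 481 = 6253
  Σ(broken) = 16819 kJ
Bonds formed (products):
  C=O: 16 × 786 = 12576
  O-H: 20 × 446 = 8920
  Σ(formed) = 21496 kJ
ΔH = Σ(broken) − Σ(formed) = 16819 − 21496 = −4677 kJ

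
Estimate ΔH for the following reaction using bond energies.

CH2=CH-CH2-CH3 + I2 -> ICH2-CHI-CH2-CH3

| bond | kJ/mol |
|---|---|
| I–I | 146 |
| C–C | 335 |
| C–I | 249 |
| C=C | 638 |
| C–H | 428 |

Bonds broken (reactants):
  C–C: 2 × 335 = 670
  C–H: 8 × 428 = 3424
  C=C: 1 × 638 = 638
  I–I: 1 × 146 = 146
  Σ(broken) = 4878 kJ
Bonds formed (products):
  C–C: 3 × 335 = 1005
  C–H: 8 × 428 = 3424
  C–I: 2 × 249 = 498
  Σ(formed) = 4927 kJ
ΔH = Σ(broken) − Σ(formed) = 4878 − 4927 = −49 kJ

ΔH ≈ −49 kJ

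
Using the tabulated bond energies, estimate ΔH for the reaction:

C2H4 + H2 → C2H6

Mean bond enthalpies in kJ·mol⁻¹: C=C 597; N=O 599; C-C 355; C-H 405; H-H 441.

ΔH ≈ −127 kJ

Bonds broken (reactants):
  C-H: 4 × 405 = 1620
  C=C: 1 × 597 = 597
  H-H: 1 × 441 = 441
  Σ(broken) = 2658 kJ
Bonds formed (products):
  C-C: 1 × 355 = 355
  C-H: 6 × 405 = 2430
  Σ(formed) = 2785 kJ
ΔH = Σ(broken) − Σ(formed) = 2658 − 2785 = −127 kJ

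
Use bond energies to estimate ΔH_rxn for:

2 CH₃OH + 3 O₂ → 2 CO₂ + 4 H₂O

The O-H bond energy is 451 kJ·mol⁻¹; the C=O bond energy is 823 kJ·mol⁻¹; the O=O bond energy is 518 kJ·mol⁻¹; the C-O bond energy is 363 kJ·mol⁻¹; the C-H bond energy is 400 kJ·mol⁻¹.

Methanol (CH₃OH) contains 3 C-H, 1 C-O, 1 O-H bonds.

ΔH ≈ −1318 kJ

Bonds broken (reactants):
  C-H: 6 × 400 = 2400
  C-O: 2 × 363 = 726
  O-H: 2 × 451 = 902
  O=O: 3 × 518 = 1554
  Σ(broken) = 5582 kJ
Bonds formed (products):
  C=O: 4 × 823 = 3292
  O-H: 8 × 451 = 3608
  Σ(formed) = 6900 kJ
ΔH = Σ(broken) − Σ(formed) = 5582 − 6900 = −1318 kJ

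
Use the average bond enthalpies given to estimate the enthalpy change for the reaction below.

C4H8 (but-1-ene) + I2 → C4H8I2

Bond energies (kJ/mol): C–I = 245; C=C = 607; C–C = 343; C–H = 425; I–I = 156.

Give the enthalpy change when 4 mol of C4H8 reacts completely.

ΔH = −280 kJ

Bonds broken (reactants):
  C–C: 2 × 343 = 686
  C–H: 8 × 425 = 3400
  C=C: 1 × 607 = 607
  I–I: 1 × 156 = 156
  Σ(broken) = 4849 kJ
Bonds formed (products):
  C–C: 3 × 343 = 1029
  C–H: 8 × 425 = 3400
  C–I: 2 × 245 = 490
  Σ(formed) = 4919 kJ
ΔH = Σ(broken) − Σ(formed) = 4849 − 4919 = −70 kJ
For 4× the reaction as written: 4 × (−70) = −280 kJ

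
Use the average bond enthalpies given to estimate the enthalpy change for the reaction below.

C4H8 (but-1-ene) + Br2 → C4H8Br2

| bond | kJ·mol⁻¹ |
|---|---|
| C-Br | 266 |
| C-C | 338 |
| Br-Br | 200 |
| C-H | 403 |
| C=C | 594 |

ΔH ≈ −76 kJ

Bonds broken (reactants):
  Br-Br: 1 × 200 = 200
  C-C: 2 × 338 = 676
  C-H: 8 × 403 = 3224
  C=C: 1 × 594 = 594
  Σ(broken) = 4694 kJ
Bonds formed (products):
  C-Br: 2 × 266 = 532
  C-C: 3 × 338 = 1014
  C-H: 8 × 403 = 3224
  Σ(formed) = 4770 kJ
ΔH = Σ(broken) − Σ(formed) = 4694 − 4770 = −76 kJ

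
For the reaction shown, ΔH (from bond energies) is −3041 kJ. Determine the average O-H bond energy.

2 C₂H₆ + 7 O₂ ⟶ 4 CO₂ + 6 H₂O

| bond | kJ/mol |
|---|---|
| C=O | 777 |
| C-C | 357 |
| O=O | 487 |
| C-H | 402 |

Let D be the O-H bond energy.
Σ(broken) = 2×357 + 12×402 + 7×487 = 8947
Σ(formed) = 8×777 + 12×D = 6216 + 12D
ΔH = Σ(broken) − Σ(formed) = (8947) − (6216 + 12D) = +2731 − 12D
Setting this equal to −3041 kJ gives 12D = 5772, so D = 481 kJ/mol.

D(O-H) ≈ 481 kJ/mol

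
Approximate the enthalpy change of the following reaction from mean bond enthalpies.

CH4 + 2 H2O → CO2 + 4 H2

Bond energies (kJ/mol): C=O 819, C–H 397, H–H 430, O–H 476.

ΔH ≈ +134 kJ

Bonds broken (reactants):
  C–H: 4 × 397 = 1588
  O–H: 4 × 476 = 1904
  Σ(broken) = 3492 kJ
Bonds formed (products):
  C=O: 2 × 819 = 1638
  H–H: 4 × 430 = 1720
  Σ(formed) = 3358 kJ
ΔH = Σ(broken) − Σ(formed) = 3492 − 3358 = +134 kJ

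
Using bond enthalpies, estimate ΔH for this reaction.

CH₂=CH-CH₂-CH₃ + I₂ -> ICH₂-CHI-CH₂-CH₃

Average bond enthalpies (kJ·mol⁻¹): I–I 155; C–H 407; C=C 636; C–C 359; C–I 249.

ΔH ≈ −66 kJ

Bonds broken (reactants):
  C–C: 2 × 359 = 718
  C–H: 8 × 407 = 3256
  C=C: 1 × 636 = 636
  I–I: 1 × 155 = 155
  Σ(broken) = 4765 kJ
Bonds formed (products):
  C–C: 3 × 359 = 1077
  C–H: 8 × 407 = 3256
  C–I: 2 × 249 = 498
  Σ(formed) = 4831 kJ
ΔH = Σ(broken) − Σ(formed) = 4765 − 4831 = −66 kJ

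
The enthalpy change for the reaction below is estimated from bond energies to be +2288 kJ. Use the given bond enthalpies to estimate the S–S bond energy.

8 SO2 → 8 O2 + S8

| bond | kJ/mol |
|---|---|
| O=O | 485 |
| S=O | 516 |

Let D be the S–S bond energy.
Σ(broken) = 16×516 = 8256
Σ(formed) = 8×485 + 8×D = 3880 + 8D
ΔH = Σ(broken) − Σ(formed) = (8256) − (3880 + 8D) = +4376 − 8D
Setting this equal to +2288 kJ gives 8D = 2088, so D = 261 kJ/mol.

D(S–S) ≈ 261 kJ/mol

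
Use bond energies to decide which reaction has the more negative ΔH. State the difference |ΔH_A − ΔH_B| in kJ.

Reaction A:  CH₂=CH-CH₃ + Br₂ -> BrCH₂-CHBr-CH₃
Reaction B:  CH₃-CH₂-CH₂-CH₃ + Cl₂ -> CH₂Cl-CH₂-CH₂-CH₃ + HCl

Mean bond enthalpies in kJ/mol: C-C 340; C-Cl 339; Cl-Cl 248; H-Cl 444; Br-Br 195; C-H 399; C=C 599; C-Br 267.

Reaction A:
  Bonds broken (reactants):
    Br-Br: 1 × 195 = 195
    C-C: 1 × 340 = 340
    C-H: 6 × 399 = 2394
    C=C: 1 × 599 = 599
    Σ(broken) = 3528 kJ
  Bonds formed (products):
    C-Br: 2 × 267 = 534
    C-C: 2 × 340 = 680
    C-H: 6 × 399 = 2394
    Σ(formed) = 3608 kJ
  ΔH_A = 3528 − 3608 = −80 kJ
Reaction B:
  Bonds broken (reactants):
    C-C: 3 × 340 = 1020
    C-H: 10 × 399 = 3990
    Cl-Cl: 1 × 248 = 248
    Σ(broken) = 5258 kJ
  Bonds formed (products):
    C-C: 3 × 340 = 1020
    C-Cl: 1 × 339 = 339
    C-H: 9 × 399 = 3591
    H-Cl: 1 × 444 = 444
    Σ(formed) = 5394 kJ
  ΔH_B = 5258 − 5394 = −136 kJ
ΔH_A − ΔH_B = +56 kJ, so reaction B has the more negative ΔH; |ΔH_A − ΔH_B| = 56 kJ.

Reaction B, by 56 kJ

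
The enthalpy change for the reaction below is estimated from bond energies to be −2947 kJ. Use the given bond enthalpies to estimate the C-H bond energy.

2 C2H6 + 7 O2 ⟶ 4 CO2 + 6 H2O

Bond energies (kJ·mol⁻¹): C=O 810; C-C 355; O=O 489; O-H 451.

D(C-H) ≈ 401 kJ/mol

Let D be the C-H bond energy.
Σ(broken) = 2×355 + 12×D + 7×489 = 4133 + 12D
Σ(formed) = 8×810 + 12×451 = 11892
ΔH = Σ(broken) − Σ(formed) = (4133 + 12D) − (11892) = −7759 + 12D
Setting this equal to −2947 kJ gives 12D = 4812, so D = 401 kJ/mol.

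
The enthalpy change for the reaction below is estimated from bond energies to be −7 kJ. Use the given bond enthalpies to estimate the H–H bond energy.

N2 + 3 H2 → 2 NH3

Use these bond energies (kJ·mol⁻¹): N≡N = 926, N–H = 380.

D(H–H) ≈ 449 kJ/mol

Let D be the H–H bond energy.
Σ(broken) = 3×D + 1×926 = 926 + 3D
Σ(formed) = 6×380 = 2280
ΔH = Σ(broken) − Σ(formed) = (926 + 3D) − (2280) = −1354 + 3D
Setting this equal to −7 kJ gives 3D = 1347, so D = 449 kJ/mol.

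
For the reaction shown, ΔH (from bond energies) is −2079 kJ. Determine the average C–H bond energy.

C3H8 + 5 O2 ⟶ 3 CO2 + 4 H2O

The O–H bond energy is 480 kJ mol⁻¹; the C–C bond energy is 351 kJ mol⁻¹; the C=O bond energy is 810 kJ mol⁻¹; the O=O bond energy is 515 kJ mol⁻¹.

D(C–H) ≈ 418 kJ/mol

Let D be the C–H bond energy.
Σ(broken) = 2×351 + 8×D + 5×515 = 3277 + 8D
Σ(formed) = 6×810 + 8×480 = 8700
ΔH = Σ(broken) − Σ(formed) = (3277 + 8D) − (8700) = −5423 + 8D
Setting this equal to −2079 kJ gives 8D = 3344, so D = 418 kJ/mol.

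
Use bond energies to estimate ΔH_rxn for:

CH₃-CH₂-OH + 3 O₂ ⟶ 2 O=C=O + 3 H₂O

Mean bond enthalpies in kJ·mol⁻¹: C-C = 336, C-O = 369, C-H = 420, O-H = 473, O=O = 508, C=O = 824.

ΔH ≈ −1332 kJ

Bonds broken (reactants):
  C-C: 1 × 336 = 336
  C-H: 5 × 420 = 2100
  C-O: 1 × 369 = 369
  O-H: 1 × 473 = 473
  O=O: 3 × 508 = 1524
  Σ(broken) = 4802 kJ
Bonds formed (products):
  C=O: 4 × 824 = 3296
  O-H: 6 × 473 = 2838
  Σ(formed) = 6134 kJ
ΔH = Σ(broken) − Σ(formed) = 4802 − 6134 = −1332 kJ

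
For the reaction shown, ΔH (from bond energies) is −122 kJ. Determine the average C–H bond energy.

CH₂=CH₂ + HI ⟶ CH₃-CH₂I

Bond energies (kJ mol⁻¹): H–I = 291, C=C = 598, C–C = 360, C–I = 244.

D(C–H) ≈ 407 kJ/mol

Let D be the C–H bond energy.
Σ(broken) = 4×D + 1×598 + 1×291 = 889 + 4D
Σ(formed) = 1×360 + 5×D + 1×244 = 604 + 5D
ΔH = Σ(broken) − Σ(formed) = (889 + 4D) − (604 + 5D) = +285 − D
Setting this equal to −122 kJ gives D = 407 kJ/mol.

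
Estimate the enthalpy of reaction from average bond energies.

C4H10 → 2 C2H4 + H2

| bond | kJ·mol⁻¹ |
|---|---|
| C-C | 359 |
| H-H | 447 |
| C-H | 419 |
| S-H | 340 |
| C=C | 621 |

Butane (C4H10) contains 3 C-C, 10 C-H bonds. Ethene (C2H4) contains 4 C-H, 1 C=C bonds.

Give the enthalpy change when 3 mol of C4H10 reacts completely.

Bonds broken (reactants):
  C-C: 3 × 359 = 1077
  C-H: 10 × 419 = 4190
  Σ(broken) = 5267 kJ
Bonds formed (products):
  C-H: 8 × 419 = 3352
  C=C: 2 × 621 = 1242
  H-H: 1 × 447 = 447
  Σ(formed) = 5041 kJ
ΔH = Σ(broken) − Σ(formed) = 5267 − 5041 = +226 kJ
For 3× the reaction as written: 3 × (+226) = +678 kJ

ΔH = +678 kJ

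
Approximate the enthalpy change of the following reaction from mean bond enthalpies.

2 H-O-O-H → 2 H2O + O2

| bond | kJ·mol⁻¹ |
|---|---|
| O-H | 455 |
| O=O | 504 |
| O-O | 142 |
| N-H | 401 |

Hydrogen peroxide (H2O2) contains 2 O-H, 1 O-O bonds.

ΔH ≈ −220 kJ

Bonds broken (reactants):
  O-H: 4 × 455 = 1820
  O-O: 2 × 142 = 284
  Σ(broken) = 2104 kJ
Bonds formed (products):
  O-H: 4 × 455 = 1820
  O=O: 1 × 504 = 504
  Σ(formed) = 2324 kJ
ΔH = Σ(broken) − Σ(formed) = 2104 − 2324 = −220 kJ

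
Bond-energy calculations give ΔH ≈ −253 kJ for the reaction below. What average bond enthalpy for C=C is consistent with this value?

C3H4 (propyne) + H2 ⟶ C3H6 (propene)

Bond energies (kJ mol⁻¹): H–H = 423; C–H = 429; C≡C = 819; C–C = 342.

Let D be the C=C bond energy.
Σ(broken) = 1×819 + 1×342 + 4×429 + 1×423 = 3300
Σ(formed) = 1×342 + 6×429 + 1×D = 2916 + D
ΔH = Σ(broken) − Σ(formed) = (3300) − (2916 + D) = +384 − D
Setting this equal to −253 kJ gives D = 637 kJ/mol.

D(C=C) ≈ 637 kJ/mol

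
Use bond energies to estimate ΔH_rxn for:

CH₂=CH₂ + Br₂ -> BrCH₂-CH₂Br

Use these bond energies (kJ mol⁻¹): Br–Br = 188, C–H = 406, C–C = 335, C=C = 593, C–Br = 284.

Bonds broken (reactants):
  Br–Br: 1 × 188 = 188
  C–H: 4 × 406 = 1624
  C=C: 1 × 593 = 593
  Σ(broken) = 2405 kJ
Bonds formed (products):
  C–Br: 2 × 284 = 568
  C–C: 1 × 335 = 335
  C–H: 4 × 406 = 1624
  Σ(formed) = 2527 kJ
ΔH = Σ(broken) − Σ(formed) = 2405 − 2527 = −122 kJ

ΔH ≈ −122 kJ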